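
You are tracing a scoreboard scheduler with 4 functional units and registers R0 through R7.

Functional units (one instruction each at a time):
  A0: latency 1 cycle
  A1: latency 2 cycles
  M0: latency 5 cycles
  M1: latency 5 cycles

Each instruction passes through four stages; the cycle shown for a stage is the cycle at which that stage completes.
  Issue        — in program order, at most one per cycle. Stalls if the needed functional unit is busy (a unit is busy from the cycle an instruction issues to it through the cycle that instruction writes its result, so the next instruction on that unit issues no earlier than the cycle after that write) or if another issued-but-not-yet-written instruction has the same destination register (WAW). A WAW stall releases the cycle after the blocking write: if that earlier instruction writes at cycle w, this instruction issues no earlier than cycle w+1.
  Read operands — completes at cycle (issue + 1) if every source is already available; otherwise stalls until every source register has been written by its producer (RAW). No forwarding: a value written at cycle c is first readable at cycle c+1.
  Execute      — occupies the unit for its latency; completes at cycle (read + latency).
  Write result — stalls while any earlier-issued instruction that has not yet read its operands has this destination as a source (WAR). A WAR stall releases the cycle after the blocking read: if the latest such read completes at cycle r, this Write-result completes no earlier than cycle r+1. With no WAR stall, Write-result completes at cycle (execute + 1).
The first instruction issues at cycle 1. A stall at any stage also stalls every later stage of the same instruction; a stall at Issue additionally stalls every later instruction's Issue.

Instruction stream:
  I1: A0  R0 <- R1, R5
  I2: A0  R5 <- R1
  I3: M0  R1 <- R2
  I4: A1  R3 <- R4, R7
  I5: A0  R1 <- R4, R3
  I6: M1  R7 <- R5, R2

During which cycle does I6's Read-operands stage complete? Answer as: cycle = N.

cycle 1: I1 issues→A0
cycle 2: I1 reads
cycle 3: I1 exec-done
cycle 4: I1 writes R0
cycle 5: I2 issues→A0
cycle 6: I2 reads; I3 issues→M0
cycle 7: I2 exec-done; I3 reads; I4 issues→A1
cycle 8: I2 writes R5; I4 reads
cycle 10: I4 exec-done
cycle 11: I4 writes R3
cycle 12: I3 exec-done
cycle 13: I3 writes R1
cycle 14: I5 issues→A0
cycle 15: I5 reads; I6 issues→M1
cycle 16: I5 exec-done; I6 reads
cycle 17: I5 writes R1
cycle 21: I6 exec-done
cycle 22: I6 writes R7

cycle = 16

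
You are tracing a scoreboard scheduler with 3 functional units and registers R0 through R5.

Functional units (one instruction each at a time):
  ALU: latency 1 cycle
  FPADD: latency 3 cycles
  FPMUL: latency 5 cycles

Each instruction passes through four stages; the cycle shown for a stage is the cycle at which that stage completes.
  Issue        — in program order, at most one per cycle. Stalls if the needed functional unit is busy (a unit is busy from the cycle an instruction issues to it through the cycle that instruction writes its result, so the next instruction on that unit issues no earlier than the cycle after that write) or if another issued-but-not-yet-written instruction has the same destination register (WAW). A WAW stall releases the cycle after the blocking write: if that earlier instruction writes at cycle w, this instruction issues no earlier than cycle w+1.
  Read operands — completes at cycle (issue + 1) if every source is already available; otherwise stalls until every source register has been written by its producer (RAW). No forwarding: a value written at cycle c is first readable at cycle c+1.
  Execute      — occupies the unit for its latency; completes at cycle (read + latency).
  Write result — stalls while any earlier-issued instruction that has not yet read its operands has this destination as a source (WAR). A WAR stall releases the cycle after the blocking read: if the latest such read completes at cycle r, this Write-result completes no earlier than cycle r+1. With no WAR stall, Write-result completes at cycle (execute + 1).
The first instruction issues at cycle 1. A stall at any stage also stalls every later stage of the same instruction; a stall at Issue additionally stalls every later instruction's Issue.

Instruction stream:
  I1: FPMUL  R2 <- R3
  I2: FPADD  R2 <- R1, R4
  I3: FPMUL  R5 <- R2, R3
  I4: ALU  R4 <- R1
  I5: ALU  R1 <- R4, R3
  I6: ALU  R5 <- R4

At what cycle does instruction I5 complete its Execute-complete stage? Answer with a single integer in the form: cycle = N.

cycle = 17

c1: I1→FPMUL
c2: I1 RO
c7: I1 EX
c8: I1 WR R2
c9: I2→FPADD
c10: I2 RO; I3→FPMUL
c11: I4→ALU
c12: I4 RO
c13: I2 EX; I4 EX
c14: I2 WR R2; I4 WR R4
c15: I3 RO; I5→ALU
c16: I5 RO
c17: I5 EX
c18: I5 WR R1
c20: I3 EX
c21: I3 WR R5
c22: I6→ALU
c23: I6 RO
c24: I6 EX
c25: I6 WR R5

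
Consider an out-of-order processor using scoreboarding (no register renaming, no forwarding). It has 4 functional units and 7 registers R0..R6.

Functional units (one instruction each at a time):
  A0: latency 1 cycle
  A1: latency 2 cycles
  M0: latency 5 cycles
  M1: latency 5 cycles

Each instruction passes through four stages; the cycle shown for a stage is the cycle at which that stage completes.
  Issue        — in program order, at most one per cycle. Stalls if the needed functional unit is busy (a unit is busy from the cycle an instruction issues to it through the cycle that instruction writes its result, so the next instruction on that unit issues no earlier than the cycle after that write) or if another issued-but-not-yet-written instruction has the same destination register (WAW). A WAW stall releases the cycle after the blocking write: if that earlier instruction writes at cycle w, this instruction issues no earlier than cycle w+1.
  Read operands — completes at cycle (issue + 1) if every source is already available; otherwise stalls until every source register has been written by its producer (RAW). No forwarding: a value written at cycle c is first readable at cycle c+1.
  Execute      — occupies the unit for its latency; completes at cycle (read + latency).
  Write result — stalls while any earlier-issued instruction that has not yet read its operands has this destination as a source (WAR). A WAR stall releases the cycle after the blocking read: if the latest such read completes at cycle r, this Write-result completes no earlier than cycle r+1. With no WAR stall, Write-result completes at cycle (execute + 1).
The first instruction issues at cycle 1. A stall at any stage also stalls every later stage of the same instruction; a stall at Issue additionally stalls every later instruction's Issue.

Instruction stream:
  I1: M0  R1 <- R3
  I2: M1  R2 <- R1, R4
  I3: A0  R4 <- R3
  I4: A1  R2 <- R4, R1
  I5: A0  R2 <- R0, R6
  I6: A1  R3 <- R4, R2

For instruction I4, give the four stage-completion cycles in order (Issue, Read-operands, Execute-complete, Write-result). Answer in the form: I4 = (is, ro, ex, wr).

I4 = (16, 17, 19, 20)

1) issue 1, read 2, done 7, write 8
2) issue 2, read 9, done 14, write 15  <RAW R1: wait I1 write@8>
3) issue 3, read 4, done 5, write 10  <WAR R4: wait I2 read@9>
4) issue 16, read 17, done 19, write 20  <WAW R2: wait I2 write@15>
5) issue 21, read 22, done 23, write 24  <WAW R2: wait I4 write@20>
6) issue 22, read 25, done 27, write 28  <RAW R2: wait I5 write@24>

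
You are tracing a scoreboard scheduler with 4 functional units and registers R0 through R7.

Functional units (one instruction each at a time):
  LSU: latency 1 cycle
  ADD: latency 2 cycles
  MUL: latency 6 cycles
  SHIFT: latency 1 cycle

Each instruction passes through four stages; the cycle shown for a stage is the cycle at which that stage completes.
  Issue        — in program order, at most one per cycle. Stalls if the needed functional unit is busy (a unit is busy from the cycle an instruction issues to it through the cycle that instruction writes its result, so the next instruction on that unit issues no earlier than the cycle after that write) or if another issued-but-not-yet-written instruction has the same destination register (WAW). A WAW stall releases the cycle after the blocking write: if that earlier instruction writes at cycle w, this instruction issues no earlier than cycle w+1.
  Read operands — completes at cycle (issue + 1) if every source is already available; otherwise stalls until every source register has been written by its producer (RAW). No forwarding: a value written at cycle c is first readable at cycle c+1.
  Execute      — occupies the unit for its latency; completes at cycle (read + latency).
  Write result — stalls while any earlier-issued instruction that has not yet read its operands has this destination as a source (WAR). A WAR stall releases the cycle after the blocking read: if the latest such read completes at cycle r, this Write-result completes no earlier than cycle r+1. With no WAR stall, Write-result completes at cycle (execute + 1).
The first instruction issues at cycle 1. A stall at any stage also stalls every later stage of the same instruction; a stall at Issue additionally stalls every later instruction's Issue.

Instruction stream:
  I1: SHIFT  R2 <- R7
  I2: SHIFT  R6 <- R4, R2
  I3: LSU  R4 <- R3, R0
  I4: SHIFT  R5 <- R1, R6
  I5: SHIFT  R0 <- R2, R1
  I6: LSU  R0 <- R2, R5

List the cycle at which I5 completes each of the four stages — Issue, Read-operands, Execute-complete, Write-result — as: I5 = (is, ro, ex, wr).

[1] issue I1 (SHIFT)
[2] I1 read-ops
[3] I1 finished on SHIFT
[4] I1→R2
[5] issue I2 (SHIFT)
[6] I2 read-ops; issue I3 (LSU)
[7] I2 finished on SHIFT; I3 read-ops
[8] I2→R6; I3 finished on LSU
[9] I3→R4; issue I4 (SHIFT)
[10] I4 read-ops
[11] I4 finished on SHIFT
[12] I4→R5
[13] issue I5 (SHIFT)
[14] I5 read-ops
[15] I5 finished on SHIFT
[16] I5→R0
[17] issue I6 (LSU)
[18] I6 read-ops
[19] I6 finished on LSU
[20] I6→R0

I5 = (13, 14, 15, 16)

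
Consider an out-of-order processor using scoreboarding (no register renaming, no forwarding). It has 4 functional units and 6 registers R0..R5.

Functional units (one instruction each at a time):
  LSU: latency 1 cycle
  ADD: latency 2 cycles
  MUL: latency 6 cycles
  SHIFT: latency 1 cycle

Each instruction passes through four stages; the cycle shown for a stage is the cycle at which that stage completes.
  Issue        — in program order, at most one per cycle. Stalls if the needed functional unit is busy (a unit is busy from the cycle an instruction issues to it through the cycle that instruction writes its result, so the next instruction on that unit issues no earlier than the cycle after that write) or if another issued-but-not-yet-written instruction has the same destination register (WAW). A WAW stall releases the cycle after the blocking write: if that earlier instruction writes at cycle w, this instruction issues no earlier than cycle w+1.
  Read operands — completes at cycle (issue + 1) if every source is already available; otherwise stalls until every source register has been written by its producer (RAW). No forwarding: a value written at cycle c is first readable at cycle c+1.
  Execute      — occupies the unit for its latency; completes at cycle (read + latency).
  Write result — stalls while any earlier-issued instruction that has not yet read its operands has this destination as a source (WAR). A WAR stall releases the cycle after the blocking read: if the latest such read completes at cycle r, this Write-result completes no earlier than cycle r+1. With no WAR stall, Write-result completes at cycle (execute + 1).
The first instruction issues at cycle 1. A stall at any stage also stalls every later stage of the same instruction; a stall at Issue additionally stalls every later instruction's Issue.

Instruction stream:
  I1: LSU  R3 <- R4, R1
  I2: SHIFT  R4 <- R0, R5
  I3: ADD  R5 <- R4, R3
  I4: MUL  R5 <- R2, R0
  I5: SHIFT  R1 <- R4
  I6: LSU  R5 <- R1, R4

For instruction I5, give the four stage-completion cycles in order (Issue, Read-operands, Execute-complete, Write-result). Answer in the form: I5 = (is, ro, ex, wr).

I5 = (11, 12, 13, 14)

I1  is:1  ro:2  ex:3  wr:4
I2  is:2  ro:3  ex:4  wr:5
I3  is:3  ro:6  ex:8  wr:9  — RAW R4: wait I2 write@5
I4  is:10  ro:11  ex:17  wr:18  — WAW R5: wait I3 write@9
I5  is:11  ro:12  ex:13  wr:14
I6  is:19  ro:20  ex:21  wr:22  — WAW R5: wait I4 write@18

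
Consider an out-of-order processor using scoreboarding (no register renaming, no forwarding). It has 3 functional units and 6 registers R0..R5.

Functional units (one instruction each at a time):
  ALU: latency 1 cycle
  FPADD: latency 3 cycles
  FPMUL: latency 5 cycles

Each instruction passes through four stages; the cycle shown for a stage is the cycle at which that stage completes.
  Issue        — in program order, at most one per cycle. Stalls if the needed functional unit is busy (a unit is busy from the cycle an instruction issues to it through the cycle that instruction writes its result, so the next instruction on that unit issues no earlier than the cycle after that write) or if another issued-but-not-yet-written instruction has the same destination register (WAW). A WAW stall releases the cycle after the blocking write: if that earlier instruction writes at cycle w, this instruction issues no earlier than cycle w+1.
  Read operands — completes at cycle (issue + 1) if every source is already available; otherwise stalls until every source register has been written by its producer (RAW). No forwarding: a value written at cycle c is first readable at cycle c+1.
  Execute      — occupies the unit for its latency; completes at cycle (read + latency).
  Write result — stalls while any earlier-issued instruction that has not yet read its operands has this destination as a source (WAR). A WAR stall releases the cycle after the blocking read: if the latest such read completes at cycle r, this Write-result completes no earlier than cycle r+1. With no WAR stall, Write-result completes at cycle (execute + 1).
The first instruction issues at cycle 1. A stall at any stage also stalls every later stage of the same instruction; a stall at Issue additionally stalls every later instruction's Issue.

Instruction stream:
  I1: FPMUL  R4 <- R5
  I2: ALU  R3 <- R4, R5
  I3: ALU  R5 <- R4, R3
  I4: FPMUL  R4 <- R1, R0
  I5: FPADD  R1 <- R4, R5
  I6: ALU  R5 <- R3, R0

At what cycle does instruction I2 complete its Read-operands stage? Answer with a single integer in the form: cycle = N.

cycle = 9

I1 -> (1, 2, 7, 8)
I2 -> (2, 9, 10, 11)  // RAW R4: wait I1 write@8
I3 -> (12, 13, 14, 15)  // struct: ALU busy until I2 writes@11
I4 -> (13, 14, 19, 20)
I5 -> (14, 21, 24, 25)  // RAW R4: wait I4 write@20
I6 -> (16, 17, 18, 22)  // struct: ALU busy until I3 writes@15, WAR R5: wait I5 read@21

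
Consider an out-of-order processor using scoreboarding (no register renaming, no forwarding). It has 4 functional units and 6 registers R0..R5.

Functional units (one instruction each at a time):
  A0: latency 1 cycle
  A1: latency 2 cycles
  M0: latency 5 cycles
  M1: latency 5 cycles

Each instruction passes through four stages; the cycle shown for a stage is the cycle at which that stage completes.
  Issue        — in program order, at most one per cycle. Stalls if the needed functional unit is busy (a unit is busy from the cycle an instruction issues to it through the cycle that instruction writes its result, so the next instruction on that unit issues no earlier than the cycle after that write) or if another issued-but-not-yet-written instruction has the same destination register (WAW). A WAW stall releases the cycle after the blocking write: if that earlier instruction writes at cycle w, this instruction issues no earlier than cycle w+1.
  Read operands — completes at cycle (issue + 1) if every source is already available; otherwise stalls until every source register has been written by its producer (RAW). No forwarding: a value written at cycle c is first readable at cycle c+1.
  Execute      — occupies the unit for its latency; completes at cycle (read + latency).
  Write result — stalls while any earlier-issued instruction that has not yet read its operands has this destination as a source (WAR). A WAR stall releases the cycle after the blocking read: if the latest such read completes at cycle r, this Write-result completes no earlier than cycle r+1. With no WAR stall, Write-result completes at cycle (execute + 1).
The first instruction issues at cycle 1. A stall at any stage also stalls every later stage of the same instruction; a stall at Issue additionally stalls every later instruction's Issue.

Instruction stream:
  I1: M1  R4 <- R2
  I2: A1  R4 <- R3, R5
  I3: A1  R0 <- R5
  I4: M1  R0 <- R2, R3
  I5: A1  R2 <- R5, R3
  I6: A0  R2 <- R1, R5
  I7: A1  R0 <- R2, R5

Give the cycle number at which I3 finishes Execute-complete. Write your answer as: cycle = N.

[1] issue I1 (M1)
[2] I1 read-ops
[7] I1 finished on M1
[8] I1→R4
[9] issue I2 (A1)
[10] I2 read-ops
[12] I2 finished on A1
[13] I2→R4
[14] issue I3 (A1)
[15] I3 read-ops
[17] I3 finished on A1
[18] I3→R0
[19] issue I4 (M1)
[20] I4 read-ops | issue I5 (A1)
[21] I5 read-ops
[23] I5 finished on A1
[24] I5→R2
[25] I4 finished on M1 | issue I6 (A0)
[26] I4→R0 | I6 read-ops
[27] I6 finished on A0 | issue I7 (A1)
[28] I6→R2
[29] I7 read-ops
[31] I7 finished on A1
[32] I7→R0

cycle = 17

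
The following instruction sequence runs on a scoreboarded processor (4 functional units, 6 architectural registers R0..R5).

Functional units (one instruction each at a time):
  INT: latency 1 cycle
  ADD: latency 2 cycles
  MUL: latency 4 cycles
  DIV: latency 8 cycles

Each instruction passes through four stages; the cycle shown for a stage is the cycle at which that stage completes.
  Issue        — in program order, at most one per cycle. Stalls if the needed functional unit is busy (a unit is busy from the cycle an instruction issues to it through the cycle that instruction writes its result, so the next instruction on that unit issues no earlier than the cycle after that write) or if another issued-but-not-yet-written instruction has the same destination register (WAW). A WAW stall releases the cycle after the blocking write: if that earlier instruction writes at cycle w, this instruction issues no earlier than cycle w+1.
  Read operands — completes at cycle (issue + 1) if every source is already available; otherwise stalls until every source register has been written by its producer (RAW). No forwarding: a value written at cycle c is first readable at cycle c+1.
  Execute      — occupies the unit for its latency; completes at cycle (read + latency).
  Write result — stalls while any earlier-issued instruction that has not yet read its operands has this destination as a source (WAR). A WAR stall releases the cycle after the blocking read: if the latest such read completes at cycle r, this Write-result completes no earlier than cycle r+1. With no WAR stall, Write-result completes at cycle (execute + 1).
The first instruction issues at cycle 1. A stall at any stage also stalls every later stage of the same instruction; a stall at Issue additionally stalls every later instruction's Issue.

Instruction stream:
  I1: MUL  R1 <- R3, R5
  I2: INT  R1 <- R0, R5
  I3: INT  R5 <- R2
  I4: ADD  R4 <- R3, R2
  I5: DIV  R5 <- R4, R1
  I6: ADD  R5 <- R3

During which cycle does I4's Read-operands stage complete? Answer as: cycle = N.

[1] I1 dispatched to MUL
[2] I1 operands ready
[6] I1 complete
[7] R1←I1
[8] I2 dispatched to INT
[9] I2 operands ready
[10] I2 complete
[11] R1←I2
[12] I3 dispatched to INT
[13] I3 operands ready · I4 dispatched to ADD
[14] I3 complete · I4 operands ready
[15] R5←I3
[16] I4 complete · I5 dispatched to DIV
[17] R4←I4
[18] I5 operands ready
[26] I5 complete
[27] R5←I5
[28] I6 dispatched to ADD
[29] I6 operands ready
[31] I6 complete
[32] R5←I6

cycle = 14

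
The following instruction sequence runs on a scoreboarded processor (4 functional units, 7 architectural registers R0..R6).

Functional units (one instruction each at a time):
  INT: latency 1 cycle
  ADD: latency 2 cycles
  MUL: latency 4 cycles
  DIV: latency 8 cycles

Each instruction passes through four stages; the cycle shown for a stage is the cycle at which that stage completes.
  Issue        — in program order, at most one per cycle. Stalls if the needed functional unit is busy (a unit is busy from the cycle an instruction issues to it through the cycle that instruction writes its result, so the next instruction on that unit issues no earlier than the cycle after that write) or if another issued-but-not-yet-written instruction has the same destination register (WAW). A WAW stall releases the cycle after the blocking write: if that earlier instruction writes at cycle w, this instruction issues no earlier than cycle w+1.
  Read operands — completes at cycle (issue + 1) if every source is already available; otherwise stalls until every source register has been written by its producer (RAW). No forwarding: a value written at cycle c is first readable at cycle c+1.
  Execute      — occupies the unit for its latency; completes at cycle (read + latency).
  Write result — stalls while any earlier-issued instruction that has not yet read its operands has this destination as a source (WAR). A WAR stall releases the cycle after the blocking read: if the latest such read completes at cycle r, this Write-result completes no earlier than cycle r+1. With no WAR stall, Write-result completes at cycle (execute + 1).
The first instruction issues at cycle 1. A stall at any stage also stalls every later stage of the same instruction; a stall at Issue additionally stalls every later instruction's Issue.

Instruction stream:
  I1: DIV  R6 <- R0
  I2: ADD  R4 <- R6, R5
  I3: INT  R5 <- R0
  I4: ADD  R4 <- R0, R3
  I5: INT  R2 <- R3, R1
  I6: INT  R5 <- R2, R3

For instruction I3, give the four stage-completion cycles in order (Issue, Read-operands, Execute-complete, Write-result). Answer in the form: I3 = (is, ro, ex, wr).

I3 = (3, 4, 5, 13)

1) issue 1, read 2, done 10, write 11
2) issue 2, read 12, done 14, write 15  <RAW R6: wait I1 write@11>
3) issue 3, read 4, done 5, write 13  <WAR R5: wait I2 read@12>
4) issue 16, read 17, done 19, write 20  <struct: ADD busy until I2 writes@15>
5) issue 17, read 18, done 19, write 20
6) issue 21, read 22, done 23, write 24  <struct: INT busy until I5 writes@20>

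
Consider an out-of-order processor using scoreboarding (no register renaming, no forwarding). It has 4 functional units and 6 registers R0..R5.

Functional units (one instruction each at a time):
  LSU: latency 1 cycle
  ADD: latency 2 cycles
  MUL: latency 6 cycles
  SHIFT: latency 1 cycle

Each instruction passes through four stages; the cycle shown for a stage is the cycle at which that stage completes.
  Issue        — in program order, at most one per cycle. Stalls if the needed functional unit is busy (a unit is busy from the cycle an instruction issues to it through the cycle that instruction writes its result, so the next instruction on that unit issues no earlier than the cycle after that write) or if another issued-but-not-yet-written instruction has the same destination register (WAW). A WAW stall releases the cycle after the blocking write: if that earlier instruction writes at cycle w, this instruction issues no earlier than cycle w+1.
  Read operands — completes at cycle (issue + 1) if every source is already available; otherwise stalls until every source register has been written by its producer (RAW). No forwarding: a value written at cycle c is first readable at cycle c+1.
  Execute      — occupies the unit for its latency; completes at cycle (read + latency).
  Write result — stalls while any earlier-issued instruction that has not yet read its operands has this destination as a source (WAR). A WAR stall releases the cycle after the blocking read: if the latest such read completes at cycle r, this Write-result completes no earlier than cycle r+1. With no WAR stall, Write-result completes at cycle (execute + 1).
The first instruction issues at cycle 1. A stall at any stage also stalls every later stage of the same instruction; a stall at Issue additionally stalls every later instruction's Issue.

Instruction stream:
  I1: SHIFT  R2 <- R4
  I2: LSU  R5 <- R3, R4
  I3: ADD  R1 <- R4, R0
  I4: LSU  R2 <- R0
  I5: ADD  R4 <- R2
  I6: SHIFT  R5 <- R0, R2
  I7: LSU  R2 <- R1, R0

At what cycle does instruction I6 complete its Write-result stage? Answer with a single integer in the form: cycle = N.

I1: IS=1 RO=2 EX=3 WR=4
I2: IS=2 RO=3 EX=4 WR=5
I3: IS=3 RO=4 EX=6 WR=7
I4: IS=6 RO=7 EX=8 WR=9  [struct: LSU busy until I2 writes@5]
I5: IS=8 RO=10 EX=12 WR=13  [struct: ADD busy until I3 writes@7; RAW R2: wait I4 write@9]
I6: IS=9 RO=10 EX=11 WR=12
I7: IS=10 RO=11 EX=12 WR=13

cycle = 12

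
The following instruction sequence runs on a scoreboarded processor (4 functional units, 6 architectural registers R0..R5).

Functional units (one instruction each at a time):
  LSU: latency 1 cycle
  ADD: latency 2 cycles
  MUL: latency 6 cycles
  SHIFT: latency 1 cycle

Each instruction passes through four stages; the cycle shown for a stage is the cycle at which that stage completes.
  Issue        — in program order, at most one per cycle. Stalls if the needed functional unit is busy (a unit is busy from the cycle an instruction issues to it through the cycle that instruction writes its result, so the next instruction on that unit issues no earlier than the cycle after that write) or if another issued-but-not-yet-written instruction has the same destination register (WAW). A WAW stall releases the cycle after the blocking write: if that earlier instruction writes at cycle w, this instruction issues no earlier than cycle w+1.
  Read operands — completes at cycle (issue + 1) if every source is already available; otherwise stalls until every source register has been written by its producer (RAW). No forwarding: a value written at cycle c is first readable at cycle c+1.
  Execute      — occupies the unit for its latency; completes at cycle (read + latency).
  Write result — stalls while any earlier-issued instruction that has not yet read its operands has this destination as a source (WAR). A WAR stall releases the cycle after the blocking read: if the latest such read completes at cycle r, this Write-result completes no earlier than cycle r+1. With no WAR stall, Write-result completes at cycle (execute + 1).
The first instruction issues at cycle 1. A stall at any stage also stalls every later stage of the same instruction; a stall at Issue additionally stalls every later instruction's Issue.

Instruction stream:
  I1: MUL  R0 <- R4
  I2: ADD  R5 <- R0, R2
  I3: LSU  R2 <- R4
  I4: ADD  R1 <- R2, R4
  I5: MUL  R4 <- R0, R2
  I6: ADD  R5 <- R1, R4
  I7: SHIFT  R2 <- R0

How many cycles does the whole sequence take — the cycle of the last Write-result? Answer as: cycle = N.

cycle = 27

I1: IS=1 RO=2 EX=8 WR=9
I2: IS=2 RO=10 EX=12 WR=13  [RAW R0: wait I1 write@9]
I3: IS=3 RO=4 EX=5 WR=11  [WAR R2: wait I2 read@10]
I4: IS=14 RO=15 EX=17 WR=18  [struct: ADD busy until I2 writes@13]
I5: IS=15 RO=16 EX=22 WR=23
I6: IS=19 RO=24 EX=26 WR=27  [struct: ADD busy until I4 writes@18; RAW R4: wait I5 write@23]
I7: IS=20 RO=21 EX=22 WR=23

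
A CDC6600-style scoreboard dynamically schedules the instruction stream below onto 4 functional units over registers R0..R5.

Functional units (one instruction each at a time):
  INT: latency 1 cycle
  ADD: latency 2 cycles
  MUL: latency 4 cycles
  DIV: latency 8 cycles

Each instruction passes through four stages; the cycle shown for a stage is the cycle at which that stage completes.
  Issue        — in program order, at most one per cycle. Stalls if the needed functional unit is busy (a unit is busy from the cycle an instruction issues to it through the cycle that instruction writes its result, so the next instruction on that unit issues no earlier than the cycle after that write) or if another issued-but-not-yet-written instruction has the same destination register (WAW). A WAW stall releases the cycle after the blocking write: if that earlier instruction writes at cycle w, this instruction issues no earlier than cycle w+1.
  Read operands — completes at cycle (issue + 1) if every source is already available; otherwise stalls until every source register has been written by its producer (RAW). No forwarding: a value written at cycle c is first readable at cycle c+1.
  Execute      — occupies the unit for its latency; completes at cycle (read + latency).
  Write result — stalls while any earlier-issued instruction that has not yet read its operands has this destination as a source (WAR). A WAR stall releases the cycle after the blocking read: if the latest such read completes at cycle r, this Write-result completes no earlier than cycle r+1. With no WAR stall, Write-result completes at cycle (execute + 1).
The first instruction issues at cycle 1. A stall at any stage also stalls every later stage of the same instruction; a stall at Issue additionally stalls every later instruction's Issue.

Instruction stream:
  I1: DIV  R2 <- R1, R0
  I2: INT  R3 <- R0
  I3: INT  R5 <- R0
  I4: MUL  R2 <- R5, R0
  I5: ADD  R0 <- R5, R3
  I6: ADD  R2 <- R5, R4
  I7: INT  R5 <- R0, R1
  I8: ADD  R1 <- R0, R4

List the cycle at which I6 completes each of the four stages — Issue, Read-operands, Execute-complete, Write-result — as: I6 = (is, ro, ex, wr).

I6 = (19, 20, 22, 23)

[1] I1 issues→DIV
[2] I1 reads; I2 issues→INT
[3] I2 reads
[4] I2 exec-done
[5] I2 writes R3
[6] I3 issues→INT
[7] I3 reads
[8] I3 exec-done
[9] I3 writes R5
[10] I1 exec-done
[11] I1 writes R2
[12] I4 issues→MUL
[13] I4 reads; I5 issues→ADD
[14] I5 reads
[16] I5 exec-done
[17] I4 exec-done; I5 writes R0
[18] I4 writes R2
[19] I6 issues→ADD
[20] I6 reads; I7 issues→INT
[21] I7 reads
[22] I6 exec-done; I7 exec-done
[23] I6 writes R2; I7 writes R5
[24] I8 issues→ADD
[25] I8 reads
[27] I8 exec-done
[28] I8 writes R1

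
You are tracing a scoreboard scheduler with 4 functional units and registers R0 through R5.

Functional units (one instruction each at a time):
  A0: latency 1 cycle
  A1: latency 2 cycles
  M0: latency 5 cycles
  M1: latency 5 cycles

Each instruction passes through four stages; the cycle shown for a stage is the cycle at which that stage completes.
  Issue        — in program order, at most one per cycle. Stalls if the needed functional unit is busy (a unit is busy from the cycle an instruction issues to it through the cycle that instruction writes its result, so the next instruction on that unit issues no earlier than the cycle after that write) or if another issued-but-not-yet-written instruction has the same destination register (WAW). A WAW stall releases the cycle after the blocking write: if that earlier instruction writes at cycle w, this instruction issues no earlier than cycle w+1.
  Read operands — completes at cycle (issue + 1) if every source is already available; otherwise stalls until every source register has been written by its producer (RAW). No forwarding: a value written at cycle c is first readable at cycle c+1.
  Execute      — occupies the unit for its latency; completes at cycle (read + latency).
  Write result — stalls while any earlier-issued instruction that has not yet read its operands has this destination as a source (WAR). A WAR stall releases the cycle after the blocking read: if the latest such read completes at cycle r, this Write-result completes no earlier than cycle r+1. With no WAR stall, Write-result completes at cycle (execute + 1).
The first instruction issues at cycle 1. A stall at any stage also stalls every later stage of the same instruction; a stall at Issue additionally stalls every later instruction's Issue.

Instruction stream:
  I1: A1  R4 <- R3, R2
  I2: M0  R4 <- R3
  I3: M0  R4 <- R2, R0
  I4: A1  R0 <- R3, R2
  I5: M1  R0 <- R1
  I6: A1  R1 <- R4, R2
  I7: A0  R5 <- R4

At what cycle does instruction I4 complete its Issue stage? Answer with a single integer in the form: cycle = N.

I1  is:1  ro:2  ex:4  wr:5
I2  is:6  ro:7  ex:12  wr:13  — WAW R4: wait I1 write@5
I3  is:14  ro:15  ex:20  wr:21  — struct: M0 busy until I2 writes@13
I4  is:15  ro:16  ex:18  wr:19
I5  is:20  ro:21  ex:26  wr:27  — WAW R0: wait I4 write@19
I6  is:21  ro:22  ex:24  wr:25
I7  is:22  ro:23  ex:24  wr:25

cycle = 15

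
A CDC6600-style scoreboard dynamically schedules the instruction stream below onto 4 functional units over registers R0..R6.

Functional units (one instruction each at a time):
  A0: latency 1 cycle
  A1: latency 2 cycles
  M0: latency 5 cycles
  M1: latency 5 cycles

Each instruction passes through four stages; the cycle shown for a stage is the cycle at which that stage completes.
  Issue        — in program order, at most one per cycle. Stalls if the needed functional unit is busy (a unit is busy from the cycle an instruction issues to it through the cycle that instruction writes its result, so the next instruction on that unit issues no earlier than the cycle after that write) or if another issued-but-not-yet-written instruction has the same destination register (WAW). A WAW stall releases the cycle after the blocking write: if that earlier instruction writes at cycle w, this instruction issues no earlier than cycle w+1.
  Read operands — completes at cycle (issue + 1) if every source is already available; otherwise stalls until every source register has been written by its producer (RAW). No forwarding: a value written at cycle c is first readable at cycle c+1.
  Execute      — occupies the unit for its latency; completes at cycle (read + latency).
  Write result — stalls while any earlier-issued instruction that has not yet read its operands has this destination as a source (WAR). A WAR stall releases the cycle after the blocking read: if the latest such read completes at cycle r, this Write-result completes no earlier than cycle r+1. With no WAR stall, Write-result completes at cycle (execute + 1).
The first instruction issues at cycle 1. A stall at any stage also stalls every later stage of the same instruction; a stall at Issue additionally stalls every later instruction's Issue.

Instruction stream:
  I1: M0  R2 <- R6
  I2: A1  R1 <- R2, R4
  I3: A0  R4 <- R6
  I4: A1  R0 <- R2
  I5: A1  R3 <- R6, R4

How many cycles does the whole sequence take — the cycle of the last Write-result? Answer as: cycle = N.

I1: IS=1 RO=2 EX=7 WR=8
I2: IS=2 RO=9 EX=11 WR=12  [RAW R2: wait I1 write@8]
I3: IS=3 RO=4 EX=5 WR=10  [WAR R4: wait I2 read@9]
I4: IS=13 RO=14 EX=16 WR=17  [struct: A1 busy until I2 writes@12]
I5: IS=18 RO=19 EX=21 WR=22  [struct: A1 busy until I4 writes@17]

cycle = 22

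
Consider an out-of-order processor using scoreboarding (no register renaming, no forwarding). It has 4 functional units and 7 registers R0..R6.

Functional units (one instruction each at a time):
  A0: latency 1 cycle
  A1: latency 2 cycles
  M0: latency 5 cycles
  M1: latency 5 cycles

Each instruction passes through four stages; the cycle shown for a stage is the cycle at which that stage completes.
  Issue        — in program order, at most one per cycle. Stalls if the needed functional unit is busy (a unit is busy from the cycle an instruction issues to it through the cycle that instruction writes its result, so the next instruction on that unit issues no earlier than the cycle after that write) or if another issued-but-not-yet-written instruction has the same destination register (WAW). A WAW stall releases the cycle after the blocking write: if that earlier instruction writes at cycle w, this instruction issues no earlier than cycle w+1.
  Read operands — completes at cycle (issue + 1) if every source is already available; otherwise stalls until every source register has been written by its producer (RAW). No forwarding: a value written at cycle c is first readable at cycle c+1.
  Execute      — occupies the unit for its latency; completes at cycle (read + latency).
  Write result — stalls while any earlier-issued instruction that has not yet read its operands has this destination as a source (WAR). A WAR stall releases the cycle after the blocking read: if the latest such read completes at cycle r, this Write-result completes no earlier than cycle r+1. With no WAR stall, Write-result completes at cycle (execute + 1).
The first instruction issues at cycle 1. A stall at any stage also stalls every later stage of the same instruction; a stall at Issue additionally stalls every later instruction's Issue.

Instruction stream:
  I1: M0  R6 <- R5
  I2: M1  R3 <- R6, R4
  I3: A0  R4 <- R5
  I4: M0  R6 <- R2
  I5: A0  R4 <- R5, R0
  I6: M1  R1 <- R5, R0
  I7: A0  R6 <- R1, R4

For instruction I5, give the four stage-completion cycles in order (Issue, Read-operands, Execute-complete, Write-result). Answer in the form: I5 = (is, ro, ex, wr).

c1: I1 dispatched to M0
c2: I1 operands ready, I2 dispatched to M1
c3: I3 dispatched to A0
c4: I3 operands ready
c5: I3 complete
c7: I1 complete
c8: R6←I1
c9: I2 operands ready, I4 dispatched to M0
c10: R4←I3, I4 operands ready
c11: I5 dispatched to A0
c12: I5 operands ready
c13: I5 complete
c14: I2 complete, R4←I5
c15: R3←I2, I4 complete
c16: R6←I4, I6 dispatched to M1
c17: I6 operands ready, I7 dispatched to A0
c22: I6 complete
c23: R1←I6
c24: I7 operands ready
c25: I7 complete
c26: R6←I7

I5 = (11, 12, 13, 14)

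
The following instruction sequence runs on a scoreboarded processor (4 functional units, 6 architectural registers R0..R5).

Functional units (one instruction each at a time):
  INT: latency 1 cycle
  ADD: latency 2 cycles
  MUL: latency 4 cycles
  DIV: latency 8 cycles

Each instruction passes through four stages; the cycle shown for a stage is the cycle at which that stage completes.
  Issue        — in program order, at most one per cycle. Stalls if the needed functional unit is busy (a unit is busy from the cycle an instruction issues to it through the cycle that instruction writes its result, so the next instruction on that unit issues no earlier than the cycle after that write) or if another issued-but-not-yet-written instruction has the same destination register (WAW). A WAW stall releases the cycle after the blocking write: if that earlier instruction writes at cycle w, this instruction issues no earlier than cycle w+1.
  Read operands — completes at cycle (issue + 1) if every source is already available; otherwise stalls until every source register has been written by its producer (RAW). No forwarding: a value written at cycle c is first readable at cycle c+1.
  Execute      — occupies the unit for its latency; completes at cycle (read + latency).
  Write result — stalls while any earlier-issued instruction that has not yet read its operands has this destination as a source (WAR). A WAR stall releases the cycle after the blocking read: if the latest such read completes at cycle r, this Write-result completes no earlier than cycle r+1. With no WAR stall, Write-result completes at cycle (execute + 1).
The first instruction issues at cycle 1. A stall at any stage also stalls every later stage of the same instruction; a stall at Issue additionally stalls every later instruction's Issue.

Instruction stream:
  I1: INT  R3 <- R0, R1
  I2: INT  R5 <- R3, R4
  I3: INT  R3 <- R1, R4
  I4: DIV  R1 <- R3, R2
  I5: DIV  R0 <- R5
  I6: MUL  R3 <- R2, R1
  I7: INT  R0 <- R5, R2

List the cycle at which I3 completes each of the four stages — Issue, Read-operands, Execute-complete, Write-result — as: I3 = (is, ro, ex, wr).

c1: issue I1 (INT)
c2: I1 read-ops
c3: I1 finished on INT
c4: I1→R3
c5: issue I2 (INT)
c6: I2 read-ops
c7: I2 finished on INT
c8: I2→R5
c9: issue I3 (INT)
c10: I3 read-ops, issue I4 (DIV)
c11: I3 finished on INT
c12: I3→R3
c13: I4 read-ops
c21: I4 finished on DIV
c22: I4→R1
c23: issue I5 (DIV)
c24: I5 read-ops, issue I6 (MUL)
c25: I6 read-ops
c29: I6 finished on MUL
c30: I6→R3
c32: I5 finished on DIV
c33: I5→R0
c34: issue I7 (INT)
c35: I7 read-ops
c36: I7 finished on INT
c37: I7→R0

I3 = (9, 10, 11, 12)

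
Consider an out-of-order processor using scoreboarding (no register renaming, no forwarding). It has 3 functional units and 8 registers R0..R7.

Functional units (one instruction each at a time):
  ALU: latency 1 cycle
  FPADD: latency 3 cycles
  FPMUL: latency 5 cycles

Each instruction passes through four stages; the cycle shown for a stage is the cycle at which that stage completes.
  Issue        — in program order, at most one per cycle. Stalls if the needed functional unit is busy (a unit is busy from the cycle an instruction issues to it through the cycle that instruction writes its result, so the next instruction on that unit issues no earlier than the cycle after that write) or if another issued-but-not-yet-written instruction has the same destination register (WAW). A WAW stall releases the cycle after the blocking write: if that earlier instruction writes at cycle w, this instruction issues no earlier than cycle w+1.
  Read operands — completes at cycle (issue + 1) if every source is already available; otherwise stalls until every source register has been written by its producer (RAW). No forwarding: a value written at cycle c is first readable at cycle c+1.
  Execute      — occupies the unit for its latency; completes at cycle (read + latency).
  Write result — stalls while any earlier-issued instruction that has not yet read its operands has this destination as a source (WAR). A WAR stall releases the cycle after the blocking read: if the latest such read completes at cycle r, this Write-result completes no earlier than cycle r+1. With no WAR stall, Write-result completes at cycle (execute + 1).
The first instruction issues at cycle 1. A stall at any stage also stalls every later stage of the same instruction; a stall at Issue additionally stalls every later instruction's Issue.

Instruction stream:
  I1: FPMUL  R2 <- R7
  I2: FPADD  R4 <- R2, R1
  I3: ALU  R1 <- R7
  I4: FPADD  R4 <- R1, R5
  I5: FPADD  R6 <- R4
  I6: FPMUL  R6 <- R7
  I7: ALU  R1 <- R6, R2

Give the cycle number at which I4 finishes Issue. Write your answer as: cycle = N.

  I1 | 1 | 2 | 7 | 8
  I2 | 2 | 9 | 12 | 13   RAW R2: wait I1 write@8
  I3 | 3 | 4 | 5 | 10   WAR R1: wait I2 read@9
  I4 | 14 | 15 | 18 | 19   struct: FPADD busy until I2 writes@13
  I5 | 20 | 21 | 24 | 25   struct: FPADD busy until I4 writes@19
  I6 | 26 | 27 | 32 | 33   WAW R6: wait I5 write@25
  I7 | 27 | 34 | 35 | 36   RAW R6: wait I6 write@33

cycle = 14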